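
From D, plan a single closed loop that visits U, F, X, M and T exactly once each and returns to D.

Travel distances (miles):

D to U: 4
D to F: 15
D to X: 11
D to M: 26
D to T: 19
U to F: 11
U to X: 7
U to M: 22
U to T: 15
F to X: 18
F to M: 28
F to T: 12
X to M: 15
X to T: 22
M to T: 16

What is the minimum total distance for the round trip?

There are 60 distinct closed tours to check (reversals are equivalent).
D-U-F-X-M-T-D: 4+11+18+15+16+19 = 83
D-U-F-X-T-M-D: 4+11+18+22+16+26 = 97
D-U-F-M-X-T-D: 4+11+28+15+22+19 = 99
D-U-F-M-T-X-D: 4+11+28+16+22+11 = 92
D-U-F-T-X-M-D: 4+11+12+22+15+26 = 90
D-U-F-T-M-X-D: 4+11+12+16+15+11 = 69
D-U-X-F-M-T-D: 4+7+18+28+16+19 = 92
D-U-X-F-T-M-D: 4+7+18+12+16+26 = 83
D-U-X-M-F-T-D: 4+7+15+28+12+19 = 85
D-U-X-M-T-F-D: 4+7+15+16+12+15 = 69
D-U-X-T-F-M-D: 4+7+22+12+28+26 = 99
D-U-X-T-M-F-D: 4+7+22+16+28+15 = 92
D-U-M-F-X-T-D: 4+22+28+18+22+19 = 113
D-U-M-F-T-X-D: 4+22+28+12+22+11 = 99
… (46 more)
The minimum is 69.
One optimal route: D → U → F → T → M → X → D (or its reverse).

69 miles — the shortest possible round trip.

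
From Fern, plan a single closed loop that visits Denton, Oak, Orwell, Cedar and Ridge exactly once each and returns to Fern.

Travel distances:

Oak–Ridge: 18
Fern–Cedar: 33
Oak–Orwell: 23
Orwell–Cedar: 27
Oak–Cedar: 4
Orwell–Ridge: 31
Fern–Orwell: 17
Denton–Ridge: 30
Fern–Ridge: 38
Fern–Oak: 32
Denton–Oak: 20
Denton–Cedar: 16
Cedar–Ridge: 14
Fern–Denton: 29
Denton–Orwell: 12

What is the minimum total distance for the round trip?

Shortest round trip = 105.

With 5 stops there are 5!/2 = 60 distinct round trips (a route and its reverse cost the same).
Fern - Denton - Oak - Orwell - Cedar - Ridge - Fern: 29+20+23+27+14+38 = 151
Fern - Denton - Oak - Orwell - Ridge - Cedar - Fern: 29+20+23+31+14+33 = 150
Fern - Denton - Oak - Cedar - Orwell - Ridge - Fern: 29+20+4+27+31+38 = 149
Fern - Denton - Oak - Cedar - Ridge - Orwell - Fern: 29+20+4+14+31+17 = 115
Fern - Denton - Oak - Ridge - Orwell - Cedar - Fern: 29+20+18+31+27+33 = 158
Fern - Denton - Oak - Ridge - Cedar - Orwell - Fern: 29+20+18+14+27+17 = 125
Fern - Denton - Orwell - Oak - Cedar - Ridge - Fern: 29+12+23+4+14+38 = 120
Fern - Denton - Orwell - Oak - Ridge - Cedar - Fern: 29+12+23+18+14+33 = 129
Fern - Denton - Orwell - Cedar - Oak - Ridge - Fern: 29+12+27+4+18+38 = 128
Fern - Denton - Orwell - Cedar - Ridge - Oak - Fern: 29+12+27+14+18+32 = 132
Fern - Denton - Orwell - Ridge - Oak - Cedar - Fern: 29+12+31+18+4+33 = 127
Fern - Denton - Orwell - Ridge - Cedar - Oak - Fern: 29+12+31+14+4+32 = 122
Fern - Denton - Cedar - Oak - Orwell - Ridge - Fern: 29+16+4+23+31+38 = 141
Fern - Denton - Cedar - Oak - Ridge - Orwell - Fern: 29+16+4+18+31+17 = 115
… (46 more)
Fern - Orwell - Denton - Oak - Cedar - Ridge - Fern: 17+12+20+4+14+38 = 105  ← best
The minimum is 105.
One optimal route: Fern → Orwell → Denton → Oak → Cedar → Ridge → Fern (or its reverse).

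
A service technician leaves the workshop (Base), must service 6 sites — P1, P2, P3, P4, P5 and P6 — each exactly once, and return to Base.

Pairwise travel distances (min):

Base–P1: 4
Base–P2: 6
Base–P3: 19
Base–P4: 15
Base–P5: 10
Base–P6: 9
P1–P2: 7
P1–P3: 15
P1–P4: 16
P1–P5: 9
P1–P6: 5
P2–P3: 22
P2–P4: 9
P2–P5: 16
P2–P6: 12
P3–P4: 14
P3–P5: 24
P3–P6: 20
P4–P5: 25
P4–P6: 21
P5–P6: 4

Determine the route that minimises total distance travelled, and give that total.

With 6 stops there are 6!/2 = 360 distinct round trips (a route and its reverse cost the same).
Base → P1 → P2 → P3 → P4 → P5 → P6 → Base: 4+7+22+14+25+4+9 = 85
Base → P1 → P2 → P3 → P4 → P6 → P5 → Base: 4+7+22+14+21+4+10 = 82
Base → P1 → P2 → P3 → P5 → P4 → P6 → Base: 4+7+22+24+25+21+9 = 112
Base → P1 → P2 → P3 → P5 → P6 → P4 → Base: 4+7+22+24+4+21+15 = 97
Base → P1 → P2 → P3 → P6 → P4 → P5 → Base: 4+7+22+20+21+25+10 = 109
Base → P1 → P2 → P3 → P6 → P5 → P4 → Base: 4+7+22+20+4+25+15 = 97
Base → P1 → P2 → P4 → P3 → P5 → P6 → Base: 4+7+9+14+24+4+9 = 71
Base → P1 → P2 → P4 → P3 → P6 → P5 → Base: 4+7+9+14+20+4+10 = 68
… (352 more)
Base → P2 → P4 → P3 → P1 → P6 → P5 → Base: 6+9+14+15+5+4+10 = 63  ← best
The minimum is 63.
One optimal route: Base → P2 → P4 → P3 → P1 → P6 → P5 → Base (or its reverse).

63 min — the shortest possible round trip.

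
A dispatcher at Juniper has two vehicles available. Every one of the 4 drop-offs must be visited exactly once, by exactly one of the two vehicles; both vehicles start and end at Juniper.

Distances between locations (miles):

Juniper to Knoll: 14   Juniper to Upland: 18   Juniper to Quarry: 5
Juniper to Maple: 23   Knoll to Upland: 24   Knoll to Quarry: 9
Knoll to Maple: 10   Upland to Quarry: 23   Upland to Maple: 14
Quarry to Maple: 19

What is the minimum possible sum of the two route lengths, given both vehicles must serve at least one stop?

66 miles — the smallest possible combined total.

Try each way of splitting the stops between the two vehicles (each non-empty) and, for each split, find the best tour for each vehicle:
  {Knoll} + {Upland, Quarry, Maple}: 28 + 56 = 84
  {Upland} + {Knoll, Quarry, Maple}: 36 + 47 = 83
  {Knoll, Upland} + {Quarry, Maple}: 56 + 47 = 103
  {Quarry} + {Knoll, Upland, Maple}: 10 + 56 = 66
  {Knoll, Quarry} + {Upland, Maple}: 28 + 55 = 83
  {Upland, Quarry} + {Knoll, Maple}: 46 + 47 = 93
  … (7 splits in total)
Best: vehicle 1 Juniper → Quarry → Juniper = 10; vehicle 2 Juniper → Knoll → Maple → Upland → Juniper = 56; combined 66.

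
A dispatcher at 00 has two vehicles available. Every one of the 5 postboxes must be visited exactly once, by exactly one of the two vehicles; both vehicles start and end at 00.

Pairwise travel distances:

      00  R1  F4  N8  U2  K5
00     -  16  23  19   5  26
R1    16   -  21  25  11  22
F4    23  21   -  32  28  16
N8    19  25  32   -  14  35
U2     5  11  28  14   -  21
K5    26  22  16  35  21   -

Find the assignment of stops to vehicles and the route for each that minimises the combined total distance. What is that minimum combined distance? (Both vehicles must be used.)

Check every non-empty split of the stops between the two vehicles; for each half take its own optimal tour:
  {R1} + {F4, N8, U2, K5}: 32 + 93 = 125
  {F4} + {R1, N8, U2, K5}: 46 + 92 = 138
  {R1, F4} + {N8, U2, K5}: 60 + 80 = 140
  {N8} + {R1, F4, U2, K5}: 38 + 77 = 115
  {R1, N8} + {F4, U2, K5}: 60 + 65 = 125
  {F4, N8} + {R1, U2, K5}: 74 + 64 = 138
  … (15 splits in total)
Best: vehicle 1 00 → N8 → 00 = 38; vehicle 2 00 → F4 → K5 → R1 → U2 → 00 = 77; combined 115.

115 — the smallest possible combined total.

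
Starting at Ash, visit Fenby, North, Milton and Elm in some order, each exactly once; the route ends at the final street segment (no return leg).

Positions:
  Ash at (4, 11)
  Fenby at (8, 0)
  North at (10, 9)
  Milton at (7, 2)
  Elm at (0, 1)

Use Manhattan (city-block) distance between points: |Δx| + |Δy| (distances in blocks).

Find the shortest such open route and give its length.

Shortest open route: 30 blocks.

There are 4! = 24 possible orderings.
Ash → Fenby → North → Milton → Elm: 15+11+10+8 = 44
Ash → Fenby → North → Elm → Milton: 15+11+18+8 = 52
Ash → Fenby → Milton → North → Elm: 15+3+10+18 = 46
Ash → Fenby → Milton → Elm → North: 15+3+8+18 = 44
Ash → Fenby → Elm → North → Milton: 15+9+18+10 = 52
Ash → Fenby → Elm → Milton → North: 15+9+8+10 = 42
Ash → North → Fenby → Milton → Elm: 8+11+3+8 = 30
Ash → North → Fenby → Elm → Milton: 8+11+9+8 = 36
Ash → North → Milton → Fenby → Elm: 8+10+3+9 = 30
Ash → North → Milton → Elm → Fenby: 8+10+8+9 = 35
Ash → North → Elm → Fenby → Milton: 8+18+9+3 = 38
Ash → North → Elm → Milton → Fenby: 8+18+8+3 = 37
Ash → Milton → Fenby → North → Elm: 12+3+11+18 = 44
Ash → Milton → Fenby → Elm → North: 12+3+9+18 = 42
… (10 more)
The minimum is 30.
One shortest path: Ash → North → Fenby → Milton → Elm.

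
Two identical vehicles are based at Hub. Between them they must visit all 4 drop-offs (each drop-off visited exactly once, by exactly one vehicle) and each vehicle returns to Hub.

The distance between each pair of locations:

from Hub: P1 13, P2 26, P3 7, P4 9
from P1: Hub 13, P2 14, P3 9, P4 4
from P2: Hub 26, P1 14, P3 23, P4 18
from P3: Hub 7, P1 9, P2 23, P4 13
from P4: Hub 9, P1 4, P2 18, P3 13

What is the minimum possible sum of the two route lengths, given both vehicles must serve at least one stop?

Check every non-empty split of the stops between the two vehicles; for each half take its own optimal tour:
  {P1} + {P2, P3, P4}: 26 + 57 = 83
  {P2} + {P1, P3, P4}: 52 + 29 = 81
  {P1, P2} + {P3, P4}: 53 + 29 = 82
  {P3} + {P1, P2, P4}: 14 + 53 = 67
  {P1, P3} + {P2, P4}: 29 + 53 = 82
  {P2, P3} + {P1, P4}: 56 + 26 = 82
  … (7 splits in total)
Best: vehicle 1 Hub → P3 → Hub = 14; vehicle 2 Hub → P2 → P1 → P4 → Hub = 53; combined 67.

Minimum combined distance: 67.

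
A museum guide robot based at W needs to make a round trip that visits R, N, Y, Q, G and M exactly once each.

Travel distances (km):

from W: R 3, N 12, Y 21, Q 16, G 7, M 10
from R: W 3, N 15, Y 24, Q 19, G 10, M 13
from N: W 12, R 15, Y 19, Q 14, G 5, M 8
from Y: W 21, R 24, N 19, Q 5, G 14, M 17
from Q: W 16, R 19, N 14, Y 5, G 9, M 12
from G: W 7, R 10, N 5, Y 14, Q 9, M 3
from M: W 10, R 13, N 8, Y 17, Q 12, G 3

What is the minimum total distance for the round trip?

W-R-N-Y-Q-G-M-W: 3+15+19+5+9+3+10 = 64
W-R-N-Y-Q-M-G-W: 3+15+19+5+12+3+7 = 64
W-R-N-Y-G-Q-M-W: 3+15+19+14+9+12+10 = 82
W-R-N-Y-G-M-Q-W: 3+15+19+14+3+12+16 = 82
W-R-N-Y-M-Q-G-W: 3+15+19+17+12+9+7 = 82
W-R-N-Y-M-G-Q-W: 3+15+19+17+3+9+16 = 82
W-R-N-Q-Y-G-M-W: 3+15+14+5+14+3+10 = 64
W-R-N-Q-Y-M-G-W: 3+15+14+5+17+3+7 = 64
… (352 more)
The minimum is 64.
One optimal route: W → R → N → Y → Q → G → M → W (or its reverse).

Minimum total distance: 64 km.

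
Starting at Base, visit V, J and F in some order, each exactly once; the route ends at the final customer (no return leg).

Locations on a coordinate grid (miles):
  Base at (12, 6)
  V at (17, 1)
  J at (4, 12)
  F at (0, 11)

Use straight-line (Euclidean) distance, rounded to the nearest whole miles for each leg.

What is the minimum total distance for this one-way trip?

Minimum one-way distance = 28 miles.

There are 3! = 6 possible orderings.
Base - V - J - F: 7+17+4 = 28
Base - V - F - J: 7+20+4 = 31
Base - J - V - F: 10+17+20 = 47
Base - J - F - V: 10+4+20 = 34
Base - F - V - J: 13+20+17 = 50
Base - F - J - V: 13+4+17 = 34
The minimum is 28.
One shortest path: Base → V → J → F.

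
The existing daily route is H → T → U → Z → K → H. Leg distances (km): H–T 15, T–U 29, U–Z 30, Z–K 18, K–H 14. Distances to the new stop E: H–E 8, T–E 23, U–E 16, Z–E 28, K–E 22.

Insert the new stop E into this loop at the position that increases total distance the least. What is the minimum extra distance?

+10 km — insert E between T and U.

Insertion cost between consecutive stops i–j is d(i,E) + d(E,j) − d(i,j):
  between H and T: 8 + 23 − 15 = 16
  between T and U: 23 + 16 − 29 = 10
  between U and Z: 16 + 28 − 30 = 14
  between Z and K: 28 + 22 − 18 = 32
  between K and H: 22 + 8 − 14 = 16
Cheapest insertion is between T and U, adding 10.
New total = 106 + 10 = 116.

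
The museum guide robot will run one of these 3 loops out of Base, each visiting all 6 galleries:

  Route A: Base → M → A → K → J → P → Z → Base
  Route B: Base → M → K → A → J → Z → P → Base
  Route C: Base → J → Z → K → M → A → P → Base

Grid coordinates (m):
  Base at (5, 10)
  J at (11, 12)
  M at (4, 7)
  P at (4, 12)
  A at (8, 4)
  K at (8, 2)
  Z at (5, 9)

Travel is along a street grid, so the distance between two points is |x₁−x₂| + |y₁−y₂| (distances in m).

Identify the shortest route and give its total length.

Shortest is Route A, total 38 m.

Route A: 4 + 7 + 2 + 13 + 7 + 4 + 1 = 38
Route B: 4 + 9 + 2 + 11 + 9 + 4 + 3 = 42
Route C: 8 + 9 + 10 + 9 + 7 + 12 + 3 = 58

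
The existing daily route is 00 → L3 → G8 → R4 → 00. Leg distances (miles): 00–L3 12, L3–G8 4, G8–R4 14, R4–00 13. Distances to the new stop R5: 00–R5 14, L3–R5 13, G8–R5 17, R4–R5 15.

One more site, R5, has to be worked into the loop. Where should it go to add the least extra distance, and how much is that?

Minimum extra distance: 15 miles, inserting R5 between 00 and L3.

Insertion cost between consecutive stops i–j is d(i,R5) + d(R5,j) − d(i,j):
  between 00 and L3: 14 + 13 − 12 = 15
  between L3 and G8: 13 + 17 − 4 = 26
  between G8 and R4: 17 + 15 − 14 = 18
  between R4 and 00: 15 + 14 − 13 = 16
Cheapest insertion is between 00 and L3, adding 15.
New total = 43 + 15 = 58.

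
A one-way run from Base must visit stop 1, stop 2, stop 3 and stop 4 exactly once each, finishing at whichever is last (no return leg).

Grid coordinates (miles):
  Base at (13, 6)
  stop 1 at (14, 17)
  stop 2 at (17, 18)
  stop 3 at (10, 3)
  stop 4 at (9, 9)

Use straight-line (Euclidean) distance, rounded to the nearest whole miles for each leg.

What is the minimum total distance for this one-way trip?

Minimum one-way distance = 22 miles.

There are 4! = 24 possible orderings.
Base - stop 1 - stop 2 - stop 3 - stop 4: 11+3+17+6 = 37
Base - stop 1 - stop 2 - stop 4 - stop 3: 11+3+12+6 = 32
Base - stop 1 - stop 3 - stop 2 - stop 4: 11+15+17+12 = 55
Base - stop 1 - stop 3 - stop 4 - stop 2: 11+15+6+12 = 44
Base - stop 1 - stop 4 - stop 2 - stop 3: 11+9+12+17 = 49
Base - stop 1 - stop 4 - stop 3 - stop 2: 11+9+6+17 = 43
Base - stop 2 - stop 1 - stop 3 - stop 4: 13+3+15+6 = 37
Base - stop 2 - stop 1 - stop 4 - stop 3: 13+3+9+6 = 31
Base - stop 2 - stop 3 - stop 1 - stop 4: 13+17+15+9 = 54
Base - stop 2 - stop 3 - stop 4 - stop 1: 13+17+6+9 = 45
Base - stop 2 - stop 4 - stop 1 - stop 3: 13+12+9+15 = 49
Base - stop 2 - stop 4 - stop 3 - stop 1: 13+12+6+15 = 46
Base - stop 3 - stop 1 - stop 2 - stop 4: 4+15+3+12 = 34
Base - stop 3 - stop 1 - stop 4 - stop 2: 4+15+9+12 = 40
… (10 more)
Base - stop 3 - stop 4 - stop 1 - stop 2: 4+6+9+3 = 22  ← best
The minimum is 22.
One shortest path: Base → stop 3 → stop 4 → stop 1 → stop 2.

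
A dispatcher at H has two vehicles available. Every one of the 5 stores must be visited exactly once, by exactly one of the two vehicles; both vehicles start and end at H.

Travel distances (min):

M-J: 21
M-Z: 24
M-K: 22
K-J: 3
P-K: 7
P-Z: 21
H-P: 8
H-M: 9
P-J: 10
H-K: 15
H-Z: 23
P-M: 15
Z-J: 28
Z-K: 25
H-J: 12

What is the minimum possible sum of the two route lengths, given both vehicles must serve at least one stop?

There are 2^4 − 1 = 15 ways to divide the 5 stops into two non-empty groups. For each, the best each vehicle can do is its own shortest tour through its group:
  {P} + {M, Z, K, J}: 16 + 73 = 89
  {M} + {P, Z, K, J}: 18 + 66 = 84
  {P, M} + {Z, K, J}: 32 + 63 = 95
  {Z} + {P, M, K, J}: 46 + 46 = 92
  {P, Z} + {M, K, J}: 52 + 46 = 98
  {M, Z} + {P, K, J}: 56 + 30 = 86
  … (15 splits in total)
Best: vehicle 1 H → M → H = 18; vehicle 2 H → Z → P → K → J → H = 66; combined 84.

84 min — the smallest possible combined total.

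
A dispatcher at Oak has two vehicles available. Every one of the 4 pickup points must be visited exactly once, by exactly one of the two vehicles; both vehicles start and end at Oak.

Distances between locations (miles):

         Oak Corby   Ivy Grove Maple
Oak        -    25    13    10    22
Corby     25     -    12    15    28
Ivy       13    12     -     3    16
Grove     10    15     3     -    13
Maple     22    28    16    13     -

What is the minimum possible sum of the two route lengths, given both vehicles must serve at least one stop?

94 miles — the smallest possible combined total.

Check every non-empty split of the stops between the two vehicles; for each half take its own optimal tour:
  {Corby} + {Ivy, Grove, Maple}: 50 + 51 = 101
  {Ivy} + {Corby, Grove, Maple}: 26 + 75 = 101
  {Corby, Ivy} + {Grove, Maple}: 50 + 45 = 95
  {Grove} + {Corby, Ivy, Maple}: 20 + 75 = 95
  {Corby, Grove} + {Ivy, Maple}: 50 + 51 = 101
  {Ivy, Grove} + {Corby, Maple}: 26 + 75 = 101
  … (7 splits in total)
  {Corby, Ivy, Grove} + {Maple}: 50 + 44 = 94  ← best
Best: vehicle 1 Oak → Corby → Ivy → Grove → Oak = 50; vehicle 2 Oak → Maple → Oak = 44; combined 94.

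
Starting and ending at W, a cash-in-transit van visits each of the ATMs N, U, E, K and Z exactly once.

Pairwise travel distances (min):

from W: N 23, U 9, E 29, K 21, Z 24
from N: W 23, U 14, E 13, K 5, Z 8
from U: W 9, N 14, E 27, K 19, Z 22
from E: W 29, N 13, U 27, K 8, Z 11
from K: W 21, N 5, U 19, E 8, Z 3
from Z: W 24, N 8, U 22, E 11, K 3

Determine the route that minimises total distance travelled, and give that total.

W-N-U-E-K-Z-W: 23+14+27+8+3+24 = 99
W-N-U-E-Z-K-W: 23+14+27+11+3+21 = 99
W-N-U-K-E-Z-W: 23+14+19+8+11+24 = 99
W-N-U-K-Z-E-W: 23+14+19+3+11+29 = 99
W-N-U-Z-E-K-W: 23+14+22+11+8+21 = 99
W-N-U-Z-K-E-W: 23+14+22+3+8+29 = 99
W-N-E-U-K-Z-W: 23+13+27+19+3+24 = 109
W-N-E-U-Z-K-W: 23+13+27+22+3+21 = 109
W-N-E-K-U-Z-W: 23+13+8+19+22+24 = 109
W-N-E-K-Z-U-W: 23+13+8+3+22+9 = 78
W-N-E-Z-U-K-W: 23+13+11+22+19+21 = 109
W-N-E-Z-K-U-W: 23+13+11+3+19+9 = 78
W-N-K-U-E-Z-W: 23+5+19+27+11+24 = 109
W-N-K-U-Z-E-W: 23+5+19+22+11+29 = 109
… (46 more)
W-U-N-E-K-Z-W: 9+14+13+8+3+24 = 71  ← best
The minimum is 71.
One optimal route: W → U → N → E → K → Z → W (or its reverse).

Shortest round trip = 71 min.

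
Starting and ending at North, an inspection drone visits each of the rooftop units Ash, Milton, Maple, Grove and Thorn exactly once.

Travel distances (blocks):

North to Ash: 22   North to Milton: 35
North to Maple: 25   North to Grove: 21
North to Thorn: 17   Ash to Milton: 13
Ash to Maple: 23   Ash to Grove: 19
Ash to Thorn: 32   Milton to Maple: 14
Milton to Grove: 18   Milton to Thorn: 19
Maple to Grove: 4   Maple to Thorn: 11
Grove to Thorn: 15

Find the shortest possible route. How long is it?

North→Ash→Milton→Maple→Grove→Thorn→North: 22+13+14+4+15+17 = 85
North→Ash→Milton→Maple→Thorn→Grove→North: 22+13+14+11+15+21 = 96
North→Ash→Milton→Grove→Maple→Thorn→North: 22+13+18+4+11+17 = 85
North→Ash→Milton→Grove→Thorn→Maple→North: 22+13+18+15+11+25 = 104
North→Ash→Milton→Thorn→Maple→Grove→North: 22+13+19+11+4+21 = 90
North→Ash→Milton→Thorn→Grove→Maple→North: 22+13+19+15+4+25 = 98
North→Ash→Maple→Milton→Grove→Thorn→North: 22+23+14+18+15+17 = 109
North→Ash→Maple→Milton→Thorn→Grove→North: 22+23+14+19+15+21 = 114
North→Ash→Maple→Grove→Milton→Thorn→North: 22+23+4+18+19+17 = 103
North→Ash→Maple→Grove→Thorn→Milton→North: 22+23+4+15+19+35 = 118
North→Ash→Maple→Thorn→Milton→Grove→North: 22+23+11+19+18+21 = 114
North→Ash→Maple→Thorn→Grove→Milton→North: 22+23+11+15+18+35 = 124
North→Ash→Grove→Milton→Maple→Thorn→North: 22+19+18+14+11+17 = 101
North→Ash→Grove→Milton→Thorn→Maple→North: 22+19+18+19+11+25 = 114
… (46 more)
The minimum is 85.
One optimal route: North → Ash → Milton → Maple → Grove → Thorn → North (or its reverse).

Minimum total distance: 85 blocks.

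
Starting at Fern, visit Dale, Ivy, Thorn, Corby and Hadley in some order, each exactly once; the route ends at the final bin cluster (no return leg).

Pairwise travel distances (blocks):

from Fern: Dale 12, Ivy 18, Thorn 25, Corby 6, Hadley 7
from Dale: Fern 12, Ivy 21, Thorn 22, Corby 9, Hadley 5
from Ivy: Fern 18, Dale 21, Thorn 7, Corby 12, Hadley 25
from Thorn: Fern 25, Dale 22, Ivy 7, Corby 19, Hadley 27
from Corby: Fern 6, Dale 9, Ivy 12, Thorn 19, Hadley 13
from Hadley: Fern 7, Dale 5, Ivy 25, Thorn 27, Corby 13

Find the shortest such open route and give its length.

40 blocks — the minimum one-way total.

There are 5! = 120 possible orderings.
Fern→Dale→Ivy→Thorn→Corby→Hadley: 12+21+7+19+13 = 72
Fern→Dale→Ivy→Thorn→Hadley→Corby: 12+21+7+27+13 = 80
Fern→Dale→Ivy→Corby→Thorn→Hadley: 12+21+12+19+27 = 91
Fern→Dale→Ivy→Corby→Hadley→Thorn: 12+21+12+13+27 = 85
Fern→Dale→Ivy→Hadley→Thorn→Corby: 12+21+25+27+19 = 104
Fern→Dale→Ivy→Hadley→Corby→Thorn: 12+21+25+13+19 = 90
Fern→Dale→Thorn→Ivy→Corby→Hadley: 12+22+7+12+13 = 66
Fern→Dale→Thorn→Ivy→Hadley→Corby: 12+22+7+25+13 = 79
Fern→Dale→Thorn→Corby→Ivy→Hadley: 12+22+19+12+25 = 90
Fern→Dale→Thorn→Corby→Hadley→Ivy: 12+22+19+13+25 = 91
Fern→Dale→Thorn→Hadley→Ivy→Corby: 12+22+27+25+12 = 98
Fern→Dale→Thorn→Hadley→Corby→Ivy: 12+22+27+13+12 = 86
Fern→Dale→Corby→Ivy→Thorn→Hadley: 12+9+12+7+27 = 67
Fern→Dale→Corby→Ivy→Hadley→Thorn: 12+9+12+25+27 = 85
… (106 more)
Fern→Hadley→Dale→Corby→Ivy→Thorn: 7+5+9+12+7 = 40  ← best
The minimum is 40.
One shortest path: Fern → Hadley → Dale → Corby → Ivy → Thorn.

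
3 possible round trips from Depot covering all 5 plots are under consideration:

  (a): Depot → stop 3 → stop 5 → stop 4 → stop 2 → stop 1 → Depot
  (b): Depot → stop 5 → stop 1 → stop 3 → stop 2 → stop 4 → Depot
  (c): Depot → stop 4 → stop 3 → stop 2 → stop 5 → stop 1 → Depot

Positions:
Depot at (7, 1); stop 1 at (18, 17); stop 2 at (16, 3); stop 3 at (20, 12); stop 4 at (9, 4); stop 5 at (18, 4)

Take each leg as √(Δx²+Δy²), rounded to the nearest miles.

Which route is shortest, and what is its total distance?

50 miles — (b) is the shortest.

(a): 17 + 8 + 9 + 7 + 14 + 19 = 74
(b): 11 + 13 + 5 + 10 + 7 + 4 = 50
(c): 4 + 14 + 10 + 2 + 13 + 19 = 62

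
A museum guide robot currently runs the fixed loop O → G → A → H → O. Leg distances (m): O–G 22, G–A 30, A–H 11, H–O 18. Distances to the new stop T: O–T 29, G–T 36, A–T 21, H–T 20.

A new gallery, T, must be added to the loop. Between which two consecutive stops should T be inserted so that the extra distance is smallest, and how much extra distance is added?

Insertion cost between consecutive stops i–j is d(i,T) + d(T,j) − d(i,j):
  between O and G: 29 + 36 − 22 = 43
  between G and A: 36 + 21 − 30 = 27
  between A and H: 21 + 20 − 11 = 30
  between H and O: 20 + 29 − 18 = 31
Cheapest insertion is between G and A, adding 27.
New total = 81 + 27 = 108.

Adding 27 m by placing T on the G–A leg.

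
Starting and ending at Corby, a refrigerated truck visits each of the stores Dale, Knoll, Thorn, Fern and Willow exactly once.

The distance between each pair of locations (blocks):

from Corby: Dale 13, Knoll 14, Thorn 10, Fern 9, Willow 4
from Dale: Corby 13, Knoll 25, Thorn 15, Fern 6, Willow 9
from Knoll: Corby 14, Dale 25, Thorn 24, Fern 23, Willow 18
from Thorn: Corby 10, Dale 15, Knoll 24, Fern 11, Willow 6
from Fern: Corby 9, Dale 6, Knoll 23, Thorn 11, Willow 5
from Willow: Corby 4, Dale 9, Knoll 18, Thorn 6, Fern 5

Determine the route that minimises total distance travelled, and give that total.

Shortest round trip = 66 blocks.

With 5 stops there are 5!/2 = 60 distinct round trips (a route and its reverse cost the same).
Corby→Dale→Knoll→Thorn→Fern→Willow→Corby: 13+25+24+11+5+4 = 82
Corby→Dale→Knoll→Thorn→Willow→Fern→Corby: 13+25+24+6+5+9 = 82
Corby→Dale→Knoll→Fern→Thorn→Willow→Corby: 13+25+23+11+6+4 = 82
Corby→Dale→Knoll→Fern→Willow→Thorn→Corby: 13+25+23+5+6+10 = 82
Corby→Dale→Knoll→Willow→Thorn→Fern→Corby: 13+25+18+6+11+9 = 82
Corby→Dale→Knoll→Willow→Fern→Thorn→Corby: 13+25+18+5+11+10 = 82
Corby→Dale→Thorn→Knoll→Fern→Willow→Corby: 13+15+24+23+5+4 = 84
Corby→Dale→Thorn→Knoll→Willow→Fern→Corby: 13+15+24+18+5+9 = 84
Corby→Dale→Thorn→Fern→Knoll→Willow→Corby: 13+15+11+23+18+4 = 84
Corby→Dale→Thorn→Fern→Willow→Knoll→Corby: 13+15+11+5+18+14 = 76
Corby→Dale→Thorn→Willow→Knoll→Fern→Corby: 13+15+6+18+23+9 = 84
Corby→Dale→Thorn→Willow→Fern→Knoll→Corby: 13+15+6+5+23+14 = 76
Corby→Dale→Fern→Knoll→Thorn→Willow→Corby: 13+6+23+24+6+4 = 76
Corby→Dale→Fern→Knoll→Willow→Thorn→Corby: 13+6+23+18+6+10 = 76
… (46 more)
Corby→Knoll→Dale→Fern→Thorn→Willow→Corby: 14+25+6+11+6+4 = 66  ← best
The minimum is 66.
One optimal route: Corby → Knoll → Dale → Fern → Thorn → Willow → Corby (or its reverse).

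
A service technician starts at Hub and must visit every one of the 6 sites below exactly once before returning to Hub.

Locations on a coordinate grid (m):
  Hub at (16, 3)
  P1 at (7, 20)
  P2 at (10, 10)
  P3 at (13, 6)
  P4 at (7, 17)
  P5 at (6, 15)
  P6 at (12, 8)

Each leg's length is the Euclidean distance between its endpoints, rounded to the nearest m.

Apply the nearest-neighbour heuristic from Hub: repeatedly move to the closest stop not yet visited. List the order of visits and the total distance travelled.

Hub → [P3:4 / P6:6 / P2:9 / P5:16 / P4:17 / P1:19] → P3 (4)
P3 → [P6:2 / P2:5 / P5:11 / P4:13 / P1:15] → P6 (2)
P6 → [P2:3 / P5:9 / P4:10 / P1:13] → P2 (3)
P2 → [P5:6 / P4:8 / P1:10] → P5 (6)
P5 → [P4:2 / P1:5] → P4 (2)
P4 → [P1:3] → P1 (3)
Return P1→Hub: 19.
Total = 4 + 2 + 3 + 6 + 2 + 3 + 19 = 39.

Nearest-neighbour total = 39 m; route Hub → P3 → P6 → P2 → P5 → P4 → P1 → Hub.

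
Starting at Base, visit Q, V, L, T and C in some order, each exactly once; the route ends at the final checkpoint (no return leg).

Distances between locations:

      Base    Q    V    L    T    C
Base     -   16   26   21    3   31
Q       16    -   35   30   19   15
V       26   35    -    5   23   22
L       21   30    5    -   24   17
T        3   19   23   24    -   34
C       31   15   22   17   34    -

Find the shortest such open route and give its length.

There are 5! = 120 possible orderings.
Base - Q - V - L - T - C: 16+35+5+24+34 = 114
Base - Q - V - L - C - T: 16+35+5+17+34 = 107
Base - Q - V - T - L - C: 16+35+23+24+17 = 115
Base - Q - V - T - C - L: 16+35+23+34+17 = 125
Base - Q - V - C - L - T: 16+35+22+17+24 = 114
Base - Q - V - C - T - L: 16+35+22+34+24 = 131
Base - Q - L - V - T - C: 16+30+5+23+34 = 108
Base - Q - L - V - C - T: 16+30+5+22+34 = 107
Base - Q - L - T - V - C: 16+30+24+23+22 = 115
Base - Q - L - T - C - V: 16+30+24+34+22 = 126
Base - Q - L - C - V - T: 16+30+17+22+23 = 108
Base - Q - L - C - T - V: 16+30+17+34+23 = 120
Base - Q - T - V - L - C: 16+19+23+5+17 = 80
Base - Q - T - V - C - L: 16+19+23+22+17 = 97
… (106 more)
Base - T - Q - C - L - V: 3+19+15+17+5 = 59  ← best
The minimum is 59.
One shortest path: Base → T → Q → C → L → V.

Shortest open route: 59.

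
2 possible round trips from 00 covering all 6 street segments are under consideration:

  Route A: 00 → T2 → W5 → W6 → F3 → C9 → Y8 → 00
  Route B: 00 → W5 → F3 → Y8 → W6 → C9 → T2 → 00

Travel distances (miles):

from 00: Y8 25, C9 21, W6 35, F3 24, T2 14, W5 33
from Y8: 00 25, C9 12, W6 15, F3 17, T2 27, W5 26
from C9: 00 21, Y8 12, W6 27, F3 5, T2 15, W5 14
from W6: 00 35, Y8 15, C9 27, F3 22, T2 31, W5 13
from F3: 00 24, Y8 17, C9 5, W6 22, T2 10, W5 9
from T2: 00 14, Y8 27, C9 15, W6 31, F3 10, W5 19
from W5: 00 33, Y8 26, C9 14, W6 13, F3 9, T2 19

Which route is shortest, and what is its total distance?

110 miles — Route A is the shortest.

Route A: 14 + 19 + 13 + 22 + 5 + 12 + 25 = 110
Route B: 33 + 9 + 17 + 15 + 27 + 15 + 14 = 130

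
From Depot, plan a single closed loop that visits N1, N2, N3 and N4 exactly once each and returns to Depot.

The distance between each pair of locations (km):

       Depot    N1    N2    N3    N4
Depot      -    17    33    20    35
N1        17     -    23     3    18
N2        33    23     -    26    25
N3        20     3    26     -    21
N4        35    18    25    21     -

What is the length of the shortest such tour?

Shortest round trip = 99 km.

Depot-N1-N2-N3-N4-Depot: 17+23+26+21+35 = 122
Depot-N1-N2-N4-N3-Depot: 17+23+25+21+20 = 106
Depot-N1-N3-N2-N4-Depot: 17+3+26+25+35 = 106
Depot-N1-N3-N4-N2-Depot: 17+3+21+25+33 = 99
Depot-N1-N4-N2-N3-Depot: 17+18+25+26+20 = 106
Depot-N1-N4-N3-N2-Depot: 17+18+21+26+33 = 115
Depot-N2-N1-N3-N4-Depot: 33+23+3+21+35 = 115
Depot-N2-N1-N4-N3-Depot: 33+23+18+21+20 = 115
Depot-N2-N3-N1-N4-Depot: 33+26+3+18+35 = 115
Depot-N2-N4-N1-N3-Depot: 33+25+18+3+20 = 99
Depot-N3-N1-N2-N4-Depot: 20+3+23+25+35 = 106
Depot-N3-N2-N1-N4-Depot: 20+26+23+18+35 = 122
The minimum is 99.
One optimal route: Depot → N1 → N3 → N4 → N2 → Depot (or its reverse).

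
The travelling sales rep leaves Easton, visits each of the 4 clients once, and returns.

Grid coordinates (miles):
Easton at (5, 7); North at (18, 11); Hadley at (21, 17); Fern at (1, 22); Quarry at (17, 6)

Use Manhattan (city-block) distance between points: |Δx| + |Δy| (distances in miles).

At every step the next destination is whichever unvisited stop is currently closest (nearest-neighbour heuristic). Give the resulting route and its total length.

Easton → [Quarry:13 / North:17 / Fern:19 / Hadley:26] → Quarry (13)
Quarry → [North:6 / Hadley:15 / Fern:32] → North (6)
North → [Hadley:9 / Fern:28] → Hadley (9)
Hadley → [Fern:25] → Fern (25)
Return Fern→Easton: 19.
Total = 13 + 6 + 9 + 25 + 19 = 72.

72 miles along Easton → Quarry → North → Hadley → Fern → Easton.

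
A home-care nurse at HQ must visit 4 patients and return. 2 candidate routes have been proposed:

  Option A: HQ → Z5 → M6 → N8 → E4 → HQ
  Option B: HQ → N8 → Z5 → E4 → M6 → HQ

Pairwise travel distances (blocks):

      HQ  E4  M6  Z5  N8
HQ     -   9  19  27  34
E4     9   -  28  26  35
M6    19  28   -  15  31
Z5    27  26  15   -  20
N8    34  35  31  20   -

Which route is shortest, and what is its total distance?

Option A: 27 + 15 + 31 + 35 + 9 = 117
Option B: 34 + 20 + 26 + 28 + 19 = 127

117 blocks — Option A is the shortest.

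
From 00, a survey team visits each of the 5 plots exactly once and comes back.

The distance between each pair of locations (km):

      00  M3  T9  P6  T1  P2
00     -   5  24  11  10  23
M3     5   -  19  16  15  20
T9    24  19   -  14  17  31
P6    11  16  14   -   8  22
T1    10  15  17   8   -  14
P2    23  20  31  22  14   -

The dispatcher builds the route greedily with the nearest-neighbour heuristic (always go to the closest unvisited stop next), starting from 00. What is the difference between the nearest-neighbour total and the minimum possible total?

From 00: M3=5, T1=10, P6=11, P2=23, T9=24 → choose M3 (5).
From M3: T1=15, P6=16, T9=19, P2=20 → choose T1 (15).
From T1: P6=8, P2=14, T9=17 → choose P6 (8).
From P6: T9=14, P2=22 → choose T9 (14).
From T9: P2=31 → choose P2 (31).
NN route 00 → M3 → T1 → P6 → T9 → P2 → 00 costs 96.
Optimal: 00 → M3 → P2 → T1 → T9 → P6 → 00 costs 81 (by enumerating all 60 distinct tours).
Excess = 96 − 81 = 15.

The nearest-neighbour route is 15 km longer than optimal.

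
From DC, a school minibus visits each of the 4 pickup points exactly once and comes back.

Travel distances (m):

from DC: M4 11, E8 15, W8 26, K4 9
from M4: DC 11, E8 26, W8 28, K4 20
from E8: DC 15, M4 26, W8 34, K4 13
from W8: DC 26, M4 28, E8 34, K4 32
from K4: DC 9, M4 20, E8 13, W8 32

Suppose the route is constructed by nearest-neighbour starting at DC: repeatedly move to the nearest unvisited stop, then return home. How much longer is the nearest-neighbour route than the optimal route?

The nearest-neighbour route is 7 m longer than optimal.

From DC: K4=9, M4=11, E8=15, W8=26 → choose K4 (9).
From K4: E8=13, M4=20, W8=32 → choose E8 (13).
From E8: M4=26, W8=34 → choose M4 (26).
From M4: W8=28 → choose W8 (28).
NN route DC → K4 → E8 → M4 → W8 → DC costs 102.
Optimal: DC → M4 → W8 → E8 → K4 → DC costs 95 (by enumerating all 12 distinct tours).
Excess = 102 − 95 = 7.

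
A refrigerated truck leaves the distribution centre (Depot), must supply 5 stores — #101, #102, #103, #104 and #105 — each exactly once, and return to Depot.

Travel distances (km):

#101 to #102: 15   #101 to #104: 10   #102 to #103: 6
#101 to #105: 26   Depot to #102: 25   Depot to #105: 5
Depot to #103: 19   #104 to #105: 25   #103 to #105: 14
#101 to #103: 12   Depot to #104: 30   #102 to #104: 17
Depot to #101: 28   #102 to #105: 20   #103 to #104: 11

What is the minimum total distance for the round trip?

With 5 stops there are 5!/2 = 60 distinct round trips (a route and its reverse cost the same).
Depot→#101→#102→#103→#104→#105→Depot: 28+15+6+11+25+5 = 90
Depot→#101→#102→#103→#105→#104→Depot: 28+15+6+14+25+30 = 118
Depot→#101→#102→#104→#103→#105→Depot: 28+15+17+11+14+5 = 90
Depot→#101→#102→#104→#105→#103→Depot: 28+15+17+25+14+19 = 118
Depot→#101→#102→#105→#103→#104→Depot: 28+15+20+14+11+30 = 118
Depot→#101→#102→#105→#104→#103→Depot: 28+15+20+25+11+19 = 118
Depot→#101→#103→#102→#104→#105→Depot: 28+12+6+17+25+5 = 93
Depot→#101→#103→#102→#105→#104→Depot: 28+12+6+20+25+30 = 121
Depot→#101→#103→#104→#102→#105→Depot: 28+12+11+17+20+5 = 93
Depot→#101→#103→#104→#105→#102→Depot: 28+12+11+25+20+25 = 121
Depot→#101→#103→#105→#102→#104→Depot: 28+12+14+20+17+30 = 121
Depot→#101→#103→#105→#104→#102→Depot: 28+12+14+25+17+25 = 121
Depot→#101→#104→#102→#103→#105→Depot: 28+10+17+6+14+5 = 80
Depot→#101→#104→#102→#105→#103→Depot: 28+10+17+20+14+19 = 108
… (46 more)
The minimum is 80.
One optimal route: Depot → #101 → #104 → #102 → #103 → #105 → Depot (or its reverse).

Shortest round trip = 80 km.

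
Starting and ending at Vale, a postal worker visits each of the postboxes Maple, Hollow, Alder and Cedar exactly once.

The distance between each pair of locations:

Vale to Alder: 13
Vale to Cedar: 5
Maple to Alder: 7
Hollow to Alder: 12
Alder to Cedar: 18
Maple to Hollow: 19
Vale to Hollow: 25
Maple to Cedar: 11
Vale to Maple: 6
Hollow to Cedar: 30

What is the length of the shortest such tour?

There are 12 distinct closed tours to check (reversals are equivalent).
Vale-Maple-Hollow-Alder-Cedar-Vale: 6+19+12+18+5 = 60
Vale-Maple-Hollow-Cedar-Alder-Vale: 6+19+30+18+13 = 86
Vale-Maple-Alder-Hollow-Cedar-Vale: 6+7+12+30+5 = 60
Vale-Maple-Alder-Cedar-Hollow-Vale: 6+7+18+30+25 = 86
Vale-Maple-Cedar-Hollow-Alder-Vale: 6+11+30+12+13 = 72
Vale-Maple-Cedar-Alder-Hollow-Vale: 6+11+18+12+25 = 72
Vale-Hollow-Maple-Alder-Cedar-Vale: 25+19+7+18+5 = 74
Vale-Hollow-Maple-Cedar-Alder-Vale: 25+19+11+18+13 = 86
Vale-Hollow-Alder-Maple-Cedar-Vale: 25+12+7+11+5 = 60
Vale-Hollow-Cedar-Maple-Alder-Vale: 25+30+11+7+13 = 86
Vale-Alder-Maple-Hollow-Cedar-Vale: 13+7+19+30+5 = 74
Vale-Alder-Hollow-Maple-Cedar-Vale: 13+12+19+11+5 = 60
The minimum is 60.
One optimal route: Vale → Maple → Hollow → Alder → Cedar → Vale (or its reverse).

Shortest round trip = 60.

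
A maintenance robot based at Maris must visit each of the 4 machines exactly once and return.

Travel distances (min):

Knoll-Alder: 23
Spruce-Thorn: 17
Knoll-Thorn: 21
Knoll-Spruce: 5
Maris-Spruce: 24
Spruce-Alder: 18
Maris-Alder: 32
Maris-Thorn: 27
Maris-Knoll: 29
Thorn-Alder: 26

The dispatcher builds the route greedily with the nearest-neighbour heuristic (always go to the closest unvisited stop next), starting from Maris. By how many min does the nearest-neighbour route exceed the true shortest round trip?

Excess over optimum: 5 min.

Maris: Spruce=24, Thorn=27, Knoll=29, Alder=32 ⇒ Spruce
Spruce: Knoll=5, Thorn=17, Alder=18 ⇒ Knoll
Knoll: Thorn=21, Alder=23 ⇒ Thorn
Thorn: Alder=26 ⇒ Alder
NN route Maris → Spruce → Knoll → Thorn → Alder → Maris costs 108.
Optimal: Maris → Thorn → Knoll → Spruce → Alder → Maris costs 103 (by enumerating all 12 distinct tours).
Excess = 108 − 103 = 5.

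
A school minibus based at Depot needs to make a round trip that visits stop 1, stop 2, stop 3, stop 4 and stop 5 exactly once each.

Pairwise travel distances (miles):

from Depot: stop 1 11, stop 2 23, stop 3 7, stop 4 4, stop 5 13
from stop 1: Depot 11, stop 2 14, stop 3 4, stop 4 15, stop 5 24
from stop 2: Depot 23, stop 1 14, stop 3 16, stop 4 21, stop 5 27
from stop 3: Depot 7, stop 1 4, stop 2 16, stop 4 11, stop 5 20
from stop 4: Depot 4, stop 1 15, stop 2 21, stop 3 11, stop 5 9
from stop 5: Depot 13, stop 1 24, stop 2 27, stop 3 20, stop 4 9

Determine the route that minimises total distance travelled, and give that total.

65 miles — the shortest possible round trip.

With 5 stops there are 5!/2 = 60 distinct round trips (a route and its reverse cost the same).
Depot-stop 1-stop 2-stop 3-stop 4-stop 5-Depot: 11+14+16+11+9+13 = 74
Depot-stop 1-stop 2-stop 3-stop 5-stop 4-Depot: 11+14+16+20+9+4 = 74
Depot-stop 1-stop 2-stop 4-stop 3-stop 5-Depot: 11+14+21+11+20+13 = 90
Depot-stop 1-stop 2-stop 4-stop 5-stop 3-Depot: 11+14+21+9+20+7 = 82
Depot-stop 1-stop 2-stop 5-stop 3-stop 4-Depot: 11+14+27+20+11+4 = 87
Depot-stop 1-stop 2-stop 5-stop 4-stop 3-Depot: 11+14+27+9+11+7 = 79
Depot-stop 1-stop 3-stop 2-stop 4-stop 5-Depot: 11+4+16+21+9+13 = 74
Depot-stop 1-stop 3-stop 2-stop 5-stop 4-Depot: 11+4+16+27+9+4 = 71
Depot-stop 1-stop 3-stop 4-stop 2-stop 5-Depot: 11+4+11+21+27+13 = 87
Depot-stop 1-stop 3-stop 4-stop 5-stop 2-Depot: 11+4+11+9+27+23 = 85
Depot-stop 1-stop 3-stop 5-stop 2-stop 4-Depot: 11+4+20+27+21+4 = 87
Depot-stop 1-stop 3-stop 5-stop 4-stop 2-Depot: 11+4+20+9+21+23 = 88
Depot-stop 1-stop 4-stop 2-stop 3-stop 5-Depot: 11+15+21+16+20+13 = 96
Depot-stop 1-stop 4-stop 2-stop 5-stop 3-Depot: 11+15+21+27+20+7 = 101
… (46 more)
Depot-stop 3-stop 1-stop 2-stop 5-stop 4-Depot: 7+4+14+27+9+4 = 65  ← best
The minimum is 65.
One optimal route: Depot → stop 3 → stop 1 → stop 2 → stop 5 → stop 4 → Depot (or its reverse).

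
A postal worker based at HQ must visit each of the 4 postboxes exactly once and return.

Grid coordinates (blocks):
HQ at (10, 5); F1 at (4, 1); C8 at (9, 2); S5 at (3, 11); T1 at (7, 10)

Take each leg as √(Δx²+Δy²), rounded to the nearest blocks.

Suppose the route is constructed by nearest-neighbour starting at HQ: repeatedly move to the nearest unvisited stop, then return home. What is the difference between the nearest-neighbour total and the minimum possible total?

Excess over optimum: 2 blocks.

HQ: C8=3, T1=6, F1=7, S5=9 ⇒ C8
C8: F1=5, T1=8, S5=11 ⇒ F1
F1: T1=9, S5=10 ⇒ T1
T1: S5=4 ⇒ S5
NN route HQ → C8 → F1 → T1 → S5 → HQ costs 30.
Optimal: HQ → C8 → F1 → S5 → T1 → HQ costs 28 (by enumerating all 12 distinct tours).
Excess = 30 − 28 = 2.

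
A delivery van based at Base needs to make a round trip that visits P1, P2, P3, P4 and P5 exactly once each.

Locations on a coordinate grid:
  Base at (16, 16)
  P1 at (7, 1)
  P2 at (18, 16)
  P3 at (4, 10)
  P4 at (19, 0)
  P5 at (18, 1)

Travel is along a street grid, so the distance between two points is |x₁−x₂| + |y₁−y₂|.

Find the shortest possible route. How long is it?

With 5 stops there are 5!/2 = 60 distinct round trips (a route and its reverse cost the same).
Base → P1 → P2 → P3 → P4 → P5 → Base: 24+26+20+25+2+17 = 114
Base → P1 → P2 → P3 → P5 → P4 → Base: 24+26+20+23+2+19 = 114
Base → P1 → P2 → P4 → P3 → P5 → Base: 24+26+17+25+23+17 = 132
Base → P1 → P2 → P4 → P5 → P3 → Base: 24+26+17+2+23+18 = 110
Base → P1 → P2 → P5 → P3 → P4 → Base: 24+26+15+23+25+19 = 132
Base → P1 → P2 → P5 → P4 → P3 → Base: 24+26+15+2+25+18 = 110
Base → P1 → P3 → P2 → P4 → P5 → Base: 24+12+20+17+2+17 = 92
Base → P1 → P3 → P2 → P5 → P4 → Base: 24+12+20+15+2+19 = 92
Base → P1 → P3 → P4 → P2 → P5 → Base: 24+12+25+17+15+17 = 110
Base → P1 → P3 → P4 → P5 → P2 → Base: 24+12+25+2+15+2 = 80
Base → P1 → P3 → P5 → P2 → P4 → Base: 24+12+23+15+17+19 = 110
Base → P1 → P3 → P5 → P4 → P2 → Base: 24+12+23+2+17+2 = 80
Base → P1 → P4 → P2 → P3 → P5 → Base: 24+13+17+20+23+17 = 114
Base → P1 → P4 → P2 → P5 → P3 → Base: 24+13+17+15+23+18 = 110
… (46 more)
Base → P2 → P4 → P5 → P1 → P3 → Base: 2+17+2+11+12+18 = 62  ← best
The minimum is 62.
One optimal route: Base → P2 → P4 → P5 → P1 → P3 → Base (or its reverse).

Shortest round trip = 62.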